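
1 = 1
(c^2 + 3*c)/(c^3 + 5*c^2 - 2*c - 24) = c/(c^2 + 2*c - 8)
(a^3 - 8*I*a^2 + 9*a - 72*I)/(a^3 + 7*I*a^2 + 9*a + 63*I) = (a - 8*I)/(a + 7*I)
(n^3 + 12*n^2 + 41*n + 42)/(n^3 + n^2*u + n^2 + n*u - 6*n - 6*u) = (n^2 + 9*n + 14)/(n^2 + n*u - 2*n - 2*u)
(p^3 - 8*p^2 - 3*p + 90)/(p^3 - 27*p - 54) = (p - 5)/(p + 3)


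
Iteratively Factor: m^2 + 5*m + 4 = (m + 1)*(m + 4)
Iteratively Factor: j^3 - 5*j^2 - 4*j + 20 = (j - 2)*(j^2 - 3*j - 10) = (j - 5)*(j - 2)*(j + 2)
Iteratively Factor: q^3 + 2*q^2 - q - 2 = (q + 1)*(q^2 + q - 2) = (q + 1)*(q + 2)*(q - 1)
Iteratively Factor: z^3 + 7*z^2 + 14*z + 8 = (z + 2)*(z^2 + 5*z + 4) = (z + 2)*(z + 4)*(z + 1)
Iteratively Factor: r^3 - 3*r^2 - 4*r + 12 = (r + 2)*(r^2 - 5*r + 6) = (r - 3)*(r + 2)*(r - 2)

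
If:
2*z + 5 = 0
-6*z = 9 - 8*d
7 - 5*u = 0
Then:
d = -3/4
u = 7/5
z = -5/2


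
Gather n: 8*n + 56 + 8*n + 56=16*n + 112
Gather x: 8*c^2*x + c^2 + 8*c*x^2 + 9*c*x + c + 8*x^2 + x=c^2 + c + x^2*(8*c + 8) + x*(8*c^2 + 9*c + 1)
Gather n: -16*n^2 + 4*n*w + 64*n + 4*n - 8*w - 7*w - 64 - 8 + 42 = -16*n^2 + n*(4*w + 68) - 15*w - 30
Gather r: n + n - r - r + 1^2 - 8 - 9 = 2*n - 2*r - 16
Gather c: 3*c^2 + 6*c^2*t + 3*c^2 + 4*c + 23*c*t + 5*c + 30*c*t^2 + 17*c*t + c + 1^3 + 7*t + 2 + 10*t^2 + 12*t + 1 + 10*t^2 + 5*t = c^2*(6*t + 6) + c*(30*t^2 + 40*t + 10) + 20*t^2 + 24*t + 4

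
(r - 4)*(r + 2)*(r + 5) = r^3 + 3*r^2 - 18*r - 40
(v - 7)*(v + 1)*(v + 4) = v^3 - 2*v^2 - 31*v - 28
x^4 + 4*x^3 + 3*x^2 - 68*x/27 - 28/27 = (x - 2/3)*(x + 1/3)*(x + 2)*(x + 7/3)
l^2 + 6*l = l*(l + 6)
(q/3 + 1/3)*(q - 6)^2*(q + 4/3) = q^4/3 - 29*q^3/9 + 28*q^2/9 + 68*q/3 + 16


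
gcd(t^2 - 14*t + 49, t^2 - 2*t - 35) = t - 7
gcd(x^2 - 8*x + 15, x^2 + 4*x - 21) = x - 3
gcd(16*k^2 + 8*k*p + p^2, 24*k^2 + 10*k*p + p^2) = 4*k + p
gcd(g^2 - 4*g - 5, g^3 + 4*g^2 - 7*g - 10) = g + 1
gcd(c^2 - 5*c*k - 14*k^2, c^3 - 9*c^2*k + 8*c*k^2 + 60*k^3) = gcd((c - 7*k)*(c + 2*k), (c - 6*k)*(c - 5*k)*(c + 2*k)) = c + 2*k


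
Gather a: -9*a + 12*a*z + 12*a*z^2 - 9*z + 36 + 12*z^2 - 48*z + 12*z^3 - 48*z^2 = a*(12*z^2 + 12*z - 9) + 12*z^3 - 36*z^2 - 57*z + 36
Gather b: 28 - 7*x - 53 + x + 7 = -6*x - 18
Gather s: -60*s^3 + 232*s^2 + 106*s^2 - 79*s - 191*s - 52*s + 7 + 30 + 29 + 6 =-60*s^3 + 338*s^2 - 322*s + 72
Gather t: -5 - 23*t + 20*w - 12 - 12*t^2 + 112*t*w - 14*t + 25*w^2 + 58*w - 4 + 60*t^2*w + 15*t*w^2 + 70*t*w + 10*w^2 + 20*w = t^2*(60*w - 12) + t*(15*w^2 + 182*w - 37) + 35*w^2 + 98*w - 21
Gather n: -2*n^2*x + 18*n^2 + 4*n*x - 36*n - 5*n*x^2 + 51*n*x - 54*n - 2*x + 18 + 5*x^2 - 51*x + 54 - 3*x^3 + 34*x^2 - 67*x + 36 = n^2*(18 - 2*x) + n*(-5*x^2 + 55*x - 90) - 3*x^3 + 39*x^2 - 120*x + 108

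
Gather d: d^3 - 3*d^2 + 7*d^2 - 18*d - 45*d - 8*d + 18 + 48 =d^3 + 4*d^2 - 71*d + 66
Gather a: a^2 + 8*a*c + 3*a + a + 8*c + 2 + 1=a^2 + a*(8*c + 4) + 8*c + 3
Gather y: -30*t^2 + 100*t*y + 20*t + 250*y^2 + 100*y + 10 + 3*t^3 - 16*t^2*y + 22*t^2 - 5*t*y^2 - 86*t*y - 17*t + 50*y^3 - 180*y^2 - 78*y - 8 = 3*t^3 - 8*t^2 + 3*t + 50*y^3 + y^2*(70 - 5*t) + y*(-16*t^2 + 14*t + 22) + 2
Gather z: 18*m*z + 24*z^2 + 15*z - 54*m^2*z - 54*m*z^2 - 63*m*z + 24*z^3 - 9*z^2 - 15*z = 24*z^3 + z^2*(15 - 54*m) + z*(-54*m^2 - 45*m)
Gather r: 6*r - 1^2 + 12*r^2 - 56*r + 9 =12*r^2 - 50*r + 8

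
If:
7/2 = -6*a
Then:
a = -7/12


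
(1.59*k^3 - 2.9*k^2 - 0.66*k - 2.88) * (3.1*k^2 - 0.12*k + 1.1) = 4.929*k^5 - 9.1808*k^4 + 0.051*k^3 - 12.0388*k^2 - 0.3804*k - 3.168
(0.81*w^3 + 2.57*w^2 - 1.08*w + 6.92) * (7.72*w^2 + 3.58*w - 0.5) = 6.2532*w^5 + 22.7402*w^4 + 0.458*w^3 + 48.271*w^2 + 25.3136*w - 3.46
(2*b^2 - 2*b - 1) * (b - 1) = 2*b^3 - 4*b^2 + b + 1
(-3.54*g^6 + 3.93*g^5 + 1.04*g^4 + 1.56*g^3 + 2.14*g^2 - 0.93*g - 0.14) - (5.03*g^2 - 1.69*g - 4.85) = -3.54*g^6 + 3.93*g^5 + 1.04*g^4 + 1.56*g^3 - 2.89*g^2 + 0.76*g + 4.71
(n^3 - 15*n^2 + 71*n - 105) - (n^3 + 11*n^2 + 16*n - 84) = -26*n^2 + 55*n - 21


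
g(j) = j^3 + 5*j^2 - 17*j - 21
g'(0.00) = -17.00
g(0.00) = -21.00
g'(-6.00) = 31.00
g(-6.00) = 45.00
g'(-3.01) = -19.92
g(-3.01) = 48.20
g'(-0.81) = -23.13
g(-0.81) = -4.48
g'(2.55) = 28.01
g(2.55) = -15.26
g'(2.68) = 31.35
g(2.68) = -11.40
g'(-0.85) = -23.33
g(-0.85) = -3.55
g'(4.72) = 97.04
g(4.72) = 115.31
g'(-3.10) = -19.17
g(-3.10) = 49.96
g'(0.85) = -6.33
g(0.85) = -31.22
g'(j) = 3*j^2 + 10*j - 17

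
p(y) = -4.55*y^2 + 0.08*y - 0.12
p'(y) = 0.08 - 9.1*y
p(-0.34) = -0.67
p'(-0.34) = 3.17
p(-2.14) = -21.13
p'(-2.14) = 19.55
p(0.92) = -3.90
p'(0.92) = -8.29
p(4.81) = -105.00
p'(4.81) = -43.69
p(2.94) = -39.21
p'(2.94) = -26.67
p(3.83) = -66.56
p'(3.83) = -34.77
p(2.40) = -26.14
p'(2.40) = -21.76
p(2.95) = -39.48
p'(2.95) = -26.76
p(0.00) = -0.12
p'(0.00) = 0.08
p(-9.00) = -369.39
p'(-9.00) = 81.98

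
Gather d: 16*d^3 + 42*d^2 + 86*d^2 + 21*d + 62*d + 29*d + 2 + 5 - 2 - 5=16*d^3 + 128*d^2 + 112*d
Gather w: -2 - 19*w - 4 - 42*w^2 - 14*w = -42*w^2 - 33*w - 6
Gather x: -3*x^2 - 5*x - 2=-3*x^2 - 5*x - 2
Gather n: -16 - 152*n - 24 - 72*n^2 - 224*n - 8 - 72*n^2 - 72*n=-144*n^2 - 448*n - 48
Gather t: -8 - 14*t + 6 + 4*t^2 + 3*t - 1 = 4*t^2 - 11*t - 3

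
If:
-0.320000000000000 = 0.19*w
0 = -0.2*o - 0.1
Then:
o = -0.50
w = -1.68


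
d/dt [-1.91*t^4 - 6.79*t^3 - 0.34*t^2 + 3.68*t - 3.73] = -7.64*t^3 - 20.37*t^2 - 0.68*t + 3.68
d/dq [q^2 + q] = 2*q + 1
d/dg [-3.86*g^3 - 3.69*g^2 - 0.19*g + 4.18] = -11.58*g^2 - 7.38*g - 0.19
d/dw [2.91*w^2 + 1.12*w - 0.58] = 5.82*w + 1.12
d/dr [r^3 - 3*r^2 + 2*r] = 3*r^2 - 6*r + 2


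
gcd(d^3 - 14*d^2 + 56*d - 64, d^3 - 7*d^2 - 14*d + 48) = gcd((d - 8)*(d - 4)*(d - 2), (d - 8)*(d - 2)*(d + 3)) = d^2 - 10*d + 16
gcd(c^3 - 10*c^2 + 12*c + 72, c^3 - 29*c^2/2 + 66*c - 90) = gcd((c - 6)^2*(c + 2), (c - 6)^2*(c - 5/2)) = c^2 - 12*c + 36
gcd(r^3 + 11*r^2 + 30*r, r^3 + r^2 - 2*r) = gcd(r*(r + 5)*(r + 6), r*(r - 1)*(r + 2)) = r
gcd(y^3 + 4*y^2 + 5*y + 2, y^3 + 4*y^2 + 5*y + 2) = y^3 + 4*y^2 + 5*y + 2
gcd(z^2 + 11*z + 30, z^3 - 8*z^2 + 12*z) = 1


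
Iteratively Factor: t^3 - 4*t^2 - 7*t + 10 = (t + 2)*(t^2 - 6*t + 5) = (t - 1)*(t + 2)*(t - 5)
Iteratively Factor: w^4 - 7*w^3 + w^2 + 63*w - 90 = (w + 3)*(w^3 - 10*w^2 + 31*w - 30) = (w - 3)*(w + 3)*(w^2 - 7*w + 10) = (w - 5)*(w - 3)*(w + 3)*(w - 2)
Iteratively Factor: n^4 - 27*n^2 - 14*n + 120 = (n + 3)*(n^3 - 3*n^2 - 18*n + 40) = (n - 5)*(n + 3)*(n^2 + 2*n - 8) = (n - 5)*(n - 2)*(n + 3)*(n + 4)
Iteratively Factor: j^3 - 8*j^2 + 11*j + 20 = (j - 4)*(j^2 - 4*j - 5) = (j - 5)*(j - 4)*(j + 1)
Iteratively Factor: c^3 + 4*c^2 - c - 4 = (c + 4)*(c^2 - 1) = (c - 1)*(c + 4)*(c + 1)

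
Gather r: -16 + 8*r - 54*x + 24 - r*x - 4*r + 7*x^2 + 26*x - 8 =r*(4 - x) + 7*x^2 - 28*x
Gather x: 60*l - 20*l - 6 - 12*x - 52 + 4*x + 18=40*l - 8*x - 40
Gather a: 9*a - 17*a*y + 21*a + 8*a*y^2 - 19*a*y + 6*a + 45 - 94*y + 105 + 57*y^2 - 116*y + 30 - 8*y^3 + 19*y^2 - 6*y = a*(8*y^2 - 36*y + 36) - 8*y^3 + 76*y^2 - 216*y + 180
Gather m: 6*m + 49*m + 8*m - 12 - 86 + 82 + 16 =63*m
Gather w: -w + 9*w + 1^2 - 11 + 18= 8*w + 8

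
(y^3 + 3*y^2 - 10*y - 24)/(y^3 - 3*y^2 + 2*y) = (y^3 + 3*y^2 - 10*y - 24)/(y*(y^2 - 3*y + 2))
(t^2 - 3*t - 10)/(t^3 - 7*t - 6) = (t - 5)/(t^2 - 2*t - 3)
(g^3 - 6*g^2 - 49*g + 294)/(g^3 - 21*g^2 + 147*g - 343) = (g^2 + g - 42)/(g^2 - 14*g + 49)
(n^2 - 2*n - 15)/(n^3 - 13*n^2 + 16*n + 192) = (n - 5)/(n^2 - 16*n + 64)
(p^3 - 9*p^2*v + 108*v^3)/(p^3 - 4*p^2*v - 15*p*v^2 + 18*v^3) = (p - 6*v)/(p - v)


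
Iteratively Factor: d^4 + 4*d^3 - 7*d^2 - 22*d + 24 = (d + 4)*(d^3 - 7*d + 6) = (d - 2)*(d + 4)*(d^2 + 2*d - 3) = (d - 2)*(d + 3)*(d + 4)*(d - 1)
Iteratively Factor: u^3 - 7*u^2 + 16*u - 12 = (u - 3)*(u^2 - 4*u + 4) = (u - 3)*(u - 2)*(u - 2)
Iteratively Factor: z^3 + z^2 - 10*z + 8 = (z - 2)*(z^2 + 3*z - 4) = (z - 2)*(z + 4)*(z - 1)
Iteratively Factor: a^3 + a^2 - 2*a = (a)*(a^2 + a - 2) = a*(a - 1)*(a + 2)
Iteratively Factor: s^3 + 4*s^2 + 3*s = (s + 3)*(s^2 + s) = s*(s + 3)*(s + 1)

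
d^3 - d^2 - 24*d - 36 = (d - 6)*(d + 2)*(d + 3)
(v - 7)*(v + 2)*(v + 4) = v^3 - v^2 - 34*v - 56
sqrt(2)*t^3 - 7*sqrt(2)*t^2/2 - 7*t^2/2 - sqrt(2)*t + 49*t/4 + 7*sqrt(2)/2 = (t - 7/2)*(t - 2*sqrt(2))*(sqrt(2)*t + 1/2)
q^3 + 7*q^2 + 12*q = q*(q + 3)*(q + 4)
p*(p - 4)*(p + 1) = p^3 - 3*p^2 - 4*p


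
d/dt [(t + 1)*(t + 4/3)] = 2*t + 7/3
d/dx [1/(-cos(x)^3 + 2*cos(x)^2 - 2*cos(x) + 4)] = (-3*cos(x)^2 + 4*cos(x) - 2)*sin(x)/((sin(x)^2 - 3)^2*(cos(x) - 2)^2)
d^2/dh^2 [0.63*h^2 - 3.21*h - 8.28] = 1.26000000000000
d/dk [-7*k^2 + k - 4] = 1 - 14*k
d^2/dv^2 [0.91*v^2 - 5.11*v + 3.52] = 1.82000000000000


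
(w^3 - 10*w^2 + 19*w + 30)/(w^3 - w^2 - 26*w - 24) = (w - 5)/(w + 4)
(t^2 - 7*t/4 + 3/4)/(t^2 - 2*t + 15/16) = 4*(t - 1)/(4*t - 5)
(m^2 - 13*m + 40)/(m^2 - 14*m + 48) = (m - 5)/(m - 6)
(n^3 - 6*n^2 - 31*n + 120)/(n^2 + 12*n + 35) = (n^2 - 11*n + 24)/(n + 7)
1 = 1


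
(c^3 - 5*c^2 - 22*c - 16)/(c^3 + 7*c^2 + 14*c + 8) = (c - 8)/(c + 4)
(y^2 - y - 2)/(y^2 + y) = (y - 2)/y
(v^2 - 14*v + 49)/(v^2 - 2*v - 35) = (v - 7)/(v + 5)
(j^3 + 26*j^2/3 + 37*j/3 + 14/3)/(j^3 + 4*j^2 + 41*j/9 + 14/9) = 3*(j + 7)/(3*j + 7)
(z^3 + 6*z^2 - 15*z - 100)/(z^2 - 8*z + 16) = (z^2 + 10*z + 25)/(z - 4)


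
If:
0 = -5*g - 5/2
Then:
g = -1/2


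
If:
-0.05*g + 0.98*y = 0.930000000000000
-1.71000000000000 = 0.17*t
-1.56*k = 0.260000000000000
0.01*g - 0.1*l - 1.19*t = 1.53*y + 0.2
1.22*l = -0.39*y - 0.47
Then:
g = 156.36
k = -0.17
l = -3.24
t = -10.06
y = 8.93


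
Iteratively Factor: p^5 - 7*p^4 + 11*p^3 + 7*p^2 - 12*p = (p - 4)*(p^4 - 3*p^3 - p^2 + 3*p) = (p - 4)*(p + 1)*(p^3 - 4*p^2 + 3*p) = (p - 4)*(p - 1)*(p + 1)*(p^2 - 3*p) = (p - 4)*(p - 3)*(p - 1)*(p + 1)*(p)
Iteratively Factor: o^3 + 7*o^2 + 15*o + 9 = (o + 3)*(o^2 + 4*o + 3) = (o + 1)*(o + 3)*(o + 3)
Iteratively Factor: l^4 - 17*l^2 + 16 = (l + 1)*(l^3 - l^2 - 16*l + 16) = (l - 1)*(l + 1)*(l^2 - 16) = (l - 4)*(l - 1)*(l + 1)*(l + 4)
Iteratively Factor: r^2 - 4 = (r - 2)*(r + 2)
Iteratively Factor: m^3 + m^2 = (m)*(m^2 + m) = m*(m + 1)*(m)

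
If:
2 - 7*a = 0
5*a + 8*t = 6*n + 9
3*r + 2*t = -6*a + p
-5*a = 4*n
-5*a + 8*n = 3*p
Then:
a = 2/7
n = -5/14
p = -10/7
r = -3/2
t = 19/28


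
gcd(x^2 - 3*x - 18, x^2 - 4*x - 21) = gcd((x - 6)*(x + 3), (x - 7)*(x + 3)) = x + 3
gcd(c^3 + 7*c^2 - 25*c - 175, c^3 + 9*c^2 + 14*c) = c + 7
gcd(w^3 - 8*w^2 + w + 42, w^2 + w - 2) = w + 2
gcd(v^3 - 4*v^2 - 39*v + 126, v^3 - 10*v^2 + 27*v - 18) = v - 3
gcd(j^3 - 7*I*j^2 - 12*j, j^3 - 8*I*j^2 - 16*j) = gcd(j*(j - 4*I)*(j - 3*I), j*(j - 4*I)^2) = j^2 - 4*I*j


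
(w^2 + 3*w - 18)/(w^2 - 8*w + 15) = (w + 6)/(w - 5)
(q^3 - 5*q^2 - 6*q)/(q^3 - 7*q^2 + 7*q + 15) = q*(q - 6)/(q^2 - 8*q + 15)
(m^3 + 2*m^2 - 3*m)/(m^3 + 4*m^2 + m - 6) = m/(m + 2)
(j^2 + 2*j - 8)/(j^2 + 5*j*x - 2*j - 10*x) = (j + 4)/(j + 5*x)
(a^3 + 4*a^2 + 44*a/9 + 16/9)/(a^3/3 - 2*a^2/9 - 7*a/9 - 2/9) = (9*a^3 + 36*a^2 + 44*a + 16)/(3*a^3 - 2*a^2 - 7*a - 2)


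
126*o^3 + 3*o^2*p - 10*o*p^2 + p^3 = (-7*o + p)*(-6*o + p)*(3*o + p)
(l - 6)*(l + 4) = l^2 - 2*l - 24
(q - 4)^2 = q^2 - 8*q + 16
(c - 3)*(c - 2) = c^2 - 5*c + 6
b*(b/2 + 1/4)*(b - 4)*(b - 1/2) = b^4/2 - 2*b^3 - b^2/8 + b/2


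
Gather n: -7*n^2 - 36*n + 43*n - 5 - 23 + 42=-7*n^2 + 7*n + 14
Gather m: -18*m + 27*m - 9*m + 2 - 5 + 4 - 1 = 0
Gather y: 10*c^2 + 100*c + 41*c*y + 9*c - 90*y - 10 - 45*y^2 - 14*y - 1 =10*c^2 + 109*c - 45*y^2 + y*(41*c - 104) - 11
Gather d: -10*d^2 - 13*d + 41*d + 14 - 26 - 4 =-10*d^2 + 28*d - 16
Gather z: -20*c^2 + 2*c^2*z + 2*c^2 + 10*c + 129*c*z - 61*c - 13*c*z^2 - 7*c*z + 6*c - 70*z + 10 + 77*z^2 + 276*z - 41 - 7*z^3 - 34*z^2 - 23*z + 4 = -18*c^2 - 45*c - 7*z^3 + z^2*(43 - 13*c) + z*(2*c^2 + 122*c + 183) - 27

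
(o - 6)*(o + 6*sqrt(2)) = o^2 - 6*o + 6*sqrt(2)*o - 36*sqrt(2)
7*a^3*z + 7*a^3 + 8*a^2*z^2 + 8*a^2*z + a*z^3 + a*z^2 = (a + z)*(7*a + z)*(a*z + a)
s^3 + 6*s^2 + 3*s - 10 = (s - 1)*(s + 2)*(s + 5)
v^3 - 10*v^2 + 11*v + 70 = (v - 7)*(v - 5)*(v + 2)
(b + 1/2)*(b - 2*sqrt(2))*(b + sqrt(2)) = b^3 - sqrt(2)*b^2 + b^2/2 - 4*b - sqrt(2)*b/2 - 2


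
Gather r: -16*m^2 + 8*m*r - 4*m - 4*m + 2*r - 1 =-16*m^2 - 8*m + r*(8*m + 2) - 1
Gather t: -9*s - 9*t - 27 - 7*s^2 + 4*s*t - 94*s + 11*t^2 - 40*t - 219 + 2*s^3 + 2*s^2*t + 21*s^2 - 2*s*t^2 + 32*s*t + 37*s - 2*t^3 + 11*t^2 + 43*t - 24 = 2*s^3 + 14*s^2 - 66*s - 2*t^3 + t^2*(22 - 2*s) + t*(2*s^2 + 36*s - 6) - 270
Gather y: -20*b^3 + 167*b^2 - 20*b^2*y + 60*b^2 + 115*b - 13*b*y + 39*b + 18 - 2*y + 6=-20*b^3 + 227*b^2 + 154*b + y*(-20*b^2 - 13*b - 2) + 24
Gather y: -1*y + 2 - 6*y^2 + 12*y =-6*y^2 + 11*y + 2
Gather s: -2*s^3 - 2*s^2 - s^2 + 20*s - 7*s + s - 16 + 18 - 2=-2*s^3 - 3*s^2 + 14*s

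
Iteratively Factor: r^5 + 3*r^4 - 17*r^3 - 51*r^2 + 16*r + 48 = (r + 4)*(r^4 - r^3 - 13*r^2 + r + 12) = (r + 1)*(r + 4)*(r^3 - 2*r^2 - 11*r + 12) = (r + 1)*(r + 3)*(r + 4)*(r^2 - 5*r + 4) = (r - 1)*(r + 1)*(r + 3)*(r + 4)*(r - 4)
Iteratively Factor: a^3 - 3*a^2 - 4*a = (a)*(a^2 - 3*a - 4) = a*(a + 1)*(a - 4)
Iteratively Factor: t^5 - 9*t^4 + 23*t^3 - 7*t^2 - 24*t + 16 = (t - 4)*(t^4 - 5*t^3 + 3*t^2 + 5*t - 4) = (t - 4)*(t + 1)*(t^3 - 6*t^2 + 9*t - 4) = (t - 4)*(t - 1)*(t + 1)*(t^2 - 5*t + 4) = (t - 4)^2*(t - 1)*(t + 1)*(t - 1)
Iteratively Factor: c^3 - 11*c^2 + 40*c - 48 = (c - 4)*(c^2 - 7*c + 12) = (c - 4)*(c - 3)*(c - 4)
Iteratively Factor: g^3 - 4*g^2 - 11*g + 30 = (g - 2)*(g^2 - 2*g - 15) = (g - 2)*(g + 3)*(g - 5)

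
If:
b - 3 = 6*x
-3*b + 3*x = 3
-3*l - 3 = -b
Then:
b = -9/5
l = -8/5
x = -4/5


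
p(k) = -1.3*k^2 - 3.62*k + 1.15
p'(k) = -2.6*k - 3.62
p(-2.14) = 2.94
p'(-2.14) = 1.94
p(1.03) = -3.96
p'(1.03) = -6.30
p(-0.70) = 3.05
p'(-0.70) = -1.80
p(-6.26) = -27.13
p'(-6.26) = 12.66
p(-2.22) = 2.78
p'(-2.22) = 2.15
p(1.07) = -4.21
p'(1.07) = -6.40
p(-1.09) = 3.55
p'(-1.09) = -0.79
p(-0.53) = 2.70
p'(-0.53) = -2.24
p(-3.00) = 0.31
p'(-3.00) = 4.18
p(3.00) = -21.41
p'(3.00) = -11.42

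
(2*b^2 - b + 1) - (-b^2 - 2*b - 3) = 3*b^2 + b + 4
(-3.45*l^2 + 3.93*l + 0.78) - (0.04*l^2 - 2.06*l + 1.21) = -3.49*l^2 + 5.99*l - 0.43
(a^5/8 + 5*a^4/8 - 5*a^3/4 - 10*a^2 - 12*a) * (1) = a^5/8 + 5*a^4/8 - 5*a^3/4 - 10*a^2 - 12*a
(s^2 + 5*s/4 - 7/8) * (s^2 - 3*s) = s^4 - 7*s^3/4 - 37*s^2/8 + 21*s/8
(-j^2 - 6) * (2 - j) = j^3 - 2*j^2 + 6*j - 12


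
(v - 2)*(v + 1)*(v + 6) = v^3 + 5*v^2 - 8*v - 12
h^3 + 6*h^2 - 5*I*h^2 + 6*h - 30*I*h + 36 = (h + 6)*(h - 6*I)*(h + I)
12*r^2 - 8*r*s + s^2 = (-6*r + s)*(-2*r + s)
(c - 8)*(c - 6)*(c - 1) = c^3 - 15*c^2 + 62*c - 48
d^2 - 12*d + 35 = (d - 7)*(d - 5)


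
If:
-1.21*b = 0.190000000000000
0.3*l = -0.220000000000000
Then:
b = -0.16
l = -0.73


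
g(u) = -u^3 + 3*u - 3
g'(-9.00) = -240.00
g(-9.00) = 699.00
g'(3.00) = -24.00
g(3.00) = -21.00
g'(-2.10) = -10.23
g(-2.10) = -0.04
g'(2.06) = -9.73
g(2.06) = -5.56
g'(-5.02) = -72.60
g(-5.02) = 108.45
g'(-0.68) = 1.61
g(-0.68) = -4.73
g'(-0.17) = 2.91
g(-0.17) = -3.51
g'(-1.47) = -3.48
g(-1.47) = -4.23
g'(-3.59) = -35.66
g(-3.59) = 32.50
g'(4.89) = -68.74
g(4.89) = -105.26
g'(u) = 3 - 3*u^2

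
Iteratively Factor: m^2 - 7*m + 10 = (m - 2)*(m - 5)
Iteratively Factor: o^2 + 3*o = (o)*(o + 3)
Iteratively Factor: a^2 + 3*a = (a)*(a + 3)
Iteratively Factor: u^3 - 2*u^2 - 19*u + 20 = (u + 4)*(u^2 - 6*u + 5) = (u - 5)*(u + 4)*(u - 1)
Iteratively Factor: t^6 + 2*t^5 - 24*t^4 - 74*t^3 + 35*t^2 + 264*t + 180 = (t + 3)*(t^5 - t^4 - 21*t^3 - 11*t^2 + 68*t + 60) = (t + 3)^2*(t^4 - 4*t^3 - 9*t^2 + 16*t + 20) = (t - 5)*(t + 3)^2*(t^3 + t^2 - 4*t - 4) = (t - 5)*(t + 2)*(t + 3)^2*(t^2 - t - 2) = (t - 5)*(t + 1)*(t + 2)*(t + 3)^2*(t - 2)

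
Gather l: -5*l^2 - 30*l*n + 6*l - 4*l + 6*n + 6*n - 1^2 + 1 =-5*l^2 + l*(2 - 30*n) + 12*n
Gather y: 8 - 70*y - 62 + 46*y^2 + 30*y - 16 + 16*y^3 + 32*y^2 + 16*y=16*y^3 + 78*y^2 - 24*y - 70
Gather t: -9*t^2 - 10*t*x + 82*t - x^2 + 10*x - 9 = -9*t^2 + t*(82 - 10*x) - x^2 + 10*x - 9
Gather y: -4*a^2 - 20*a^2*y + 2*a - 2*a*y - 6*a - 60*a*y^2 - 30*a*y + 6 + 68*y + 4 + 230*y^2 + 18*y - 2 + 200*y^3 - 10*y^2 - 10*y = -4*a^2 - 4*a + 200*y^3 + y^2*(220 - 60*a) + y*(-20*a^2 - 32*a + 76) + 8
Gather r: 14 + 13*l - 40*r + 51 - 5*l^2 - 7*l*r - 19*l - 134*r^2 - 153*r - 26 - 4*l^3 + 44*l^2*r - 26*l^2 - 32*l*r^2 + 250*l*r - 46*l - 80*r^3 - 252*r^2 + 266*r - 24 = -4*l^3 - 31*l^2 - 52*l - 80*r^3 + r^2*(-32*l - 386) + r*(44*l^2 + 243*l + 73) + 15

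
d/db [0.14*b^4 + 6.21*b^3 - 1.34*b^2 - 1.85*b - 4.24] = 0.56*b^3 + 18.63*b^2 - 2.68*b - 1.85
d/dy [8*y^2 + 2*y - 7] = 16*y + 2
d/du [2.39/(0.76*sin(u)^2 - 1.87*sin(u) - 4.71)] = (4.4693 - 3.6328*sin(u))*cos(u)/(-0.76*sin(u)^2 + 1.87*sin(u) + 4.71)^2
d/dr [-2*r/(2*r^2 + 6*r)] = (r + 3)^(-2)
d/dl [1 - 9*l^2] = -18*l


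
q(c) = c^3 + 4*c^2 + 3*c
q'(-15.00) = 558.00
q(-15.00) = -2520.00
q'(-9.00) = 174.00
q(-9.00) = -432.00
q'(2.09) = 32.82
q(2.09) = 32.87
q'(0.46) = 7.31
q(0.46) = 2.32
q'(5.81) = 150.75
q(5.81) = 348.58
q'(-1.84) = -1.56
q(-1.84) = 1.79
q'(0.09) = 3.74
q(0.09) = 0.30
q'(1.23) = 17.38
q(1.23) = 11.60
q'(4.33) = 93.89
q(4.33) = 169.17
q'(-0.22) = 1.39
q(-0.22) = -0.48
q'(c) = 3*c^2 + 8*c + 3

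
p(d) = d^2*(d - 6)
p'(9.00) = 135.00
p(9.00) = 243.00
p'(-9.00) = 351.00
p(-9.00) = -1215.00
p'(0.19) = -2.17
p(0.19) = -0.21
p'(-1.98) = 35.52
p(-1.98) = -31.28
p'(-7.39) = 252.52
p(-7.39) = -731.26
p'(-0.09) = 1.10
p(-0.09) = -0.05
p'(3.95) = -0.59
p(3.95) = -31.99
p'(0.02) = -0.24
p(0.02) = -0.00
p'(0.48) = -5.07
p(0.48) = -1.27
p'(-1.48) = 24.33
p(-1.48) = -16.38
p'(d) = d^2 + 2*d*(d - 6)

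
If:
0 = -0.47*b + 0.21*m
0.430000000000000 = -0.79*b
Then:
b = -0.54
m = -1.22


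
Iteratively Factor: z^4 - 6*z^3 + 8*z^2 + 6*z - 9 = (z - 3)*(z^3 - 3*z^2 - z + 3) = (z - 3)*(z - 1)*(z^2 - 2*z - 3) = (z - 3)^2*(z - 1)*(z + 1)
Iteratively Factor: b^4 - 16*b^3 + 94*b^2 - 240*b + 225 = (b - 3)*(b^3 - 13*b^2 + 55*b - 75) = (b - 5)*(b - 3)*(b^2 - 8*b + 15) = (b - 5)^2*(b - 3)*(b - 3)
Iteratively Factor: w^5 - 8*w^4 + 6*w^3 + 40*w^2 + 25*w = (w + 1)*(w^4 - 9*w^3 + 15*w^2 + 25*w) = (w + 1)^2*(w^3 - 10*w^2 + 25*w) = w*(w + 1)^2*(w^2 - 10*w + 25) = w*(w - 5)*(w + 1)^2*(w - 5)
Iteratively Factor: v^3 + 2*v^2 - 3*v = (v)*(v^2 + 2*v - 3) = v*(v - 1)*(v + 3)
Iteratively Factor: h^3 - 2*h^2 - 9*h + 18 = (h + 3)*(h^2 - 5*h + 6) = (h - 3)*(h + 3)*(h - 2)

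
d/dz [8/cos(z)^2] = 16*sin(z)/cos(z)^3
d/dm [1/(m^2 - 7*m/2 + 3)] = 2*(7 - 4*m)/(2*m^2 - 7*m + 6)^2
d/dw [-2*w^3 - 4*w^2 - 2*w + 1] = -6*w^2 - 8*w - 2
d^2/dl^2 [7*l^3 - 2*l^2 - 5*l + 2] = 42*l - 4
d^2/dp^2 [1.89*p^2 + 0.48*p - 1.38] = 3.78000000000000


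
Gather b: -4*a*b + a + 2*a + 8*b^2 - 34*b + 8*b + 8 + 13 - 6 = 3*a + 8*b^2 + b*(-4*a - 26) + 15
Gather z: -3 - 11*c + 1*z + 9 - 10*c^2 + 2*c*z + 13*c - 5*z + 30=-10*c^2 + 2*c + z*(2*c - 4) + 36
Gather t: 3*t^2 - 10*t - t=3*t^2 - 11*t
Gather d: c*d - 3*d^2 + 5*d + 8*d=-3*d^2 + d*(c + 13)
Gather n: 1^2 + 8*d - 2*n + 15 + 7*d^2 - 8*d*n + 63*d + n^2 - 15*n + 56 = 7*d^2 + 71*d + n^2 + n*(-8*d - 17) + 72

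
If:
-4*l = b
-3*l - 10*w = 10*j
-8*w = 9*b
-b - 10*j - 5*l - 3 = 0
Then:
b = -12/47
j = -72/235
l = 3/47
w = 27/94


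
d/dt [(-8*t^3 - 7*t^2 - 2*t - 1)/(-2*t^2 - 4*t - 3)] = 2*(8*t^4 + 32*t^3 + 48*t^2 + 19*t + 1)/(4*t^4 + 16*t^3 + 28*t^2 + 24*t + 9)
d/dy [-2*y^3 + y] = 1 - 6*y^2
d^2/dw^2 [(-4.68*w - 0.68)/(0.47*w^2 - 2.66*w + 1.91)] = (-(0.94*w - 2.66)*(1.88*w - 5.32)*(4.68*w + 0.68) + (13.1976*w - 24.2584)*(0.47*w^2 - 2.66*w + 1.91))/(0.47*w^2 - 2.66*w + 1.91)^3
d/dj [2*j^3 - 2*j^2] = 2*j*(3*j - 2)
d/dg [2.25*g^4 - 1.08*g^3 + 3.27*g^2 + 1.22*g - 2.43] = 9.0*g^3 - 3.24*g^2 + 6.54*g + 1.22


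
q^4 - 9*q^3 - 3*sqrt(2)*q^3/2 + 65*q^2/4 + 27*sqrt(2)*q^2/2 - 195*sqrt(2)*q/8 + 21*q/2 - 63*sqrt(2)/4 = (q - 6)*(q - 7/2)*(q + 1/2)*(q - 3*sqrt(2)/2)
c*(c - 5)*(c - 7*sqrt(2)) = c^3 - 7*sqrt(2)*c^2 - 5*c^2 + 35*sqrt(2)*c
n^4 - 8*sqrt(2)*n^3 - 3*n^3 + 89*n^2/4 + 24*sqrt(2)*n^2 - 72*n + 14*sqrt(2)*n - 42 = (n - 7/2)*(n + 1/2)*(n - 6*sqrt(2))*(n - 2*sqrt(2))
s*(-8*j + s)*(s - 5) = -8*j*s^2 + 40*j*s + s^3 - 5*s^2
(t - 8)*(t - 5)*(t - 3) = t^3 - 16*t^2 + 79*t - 120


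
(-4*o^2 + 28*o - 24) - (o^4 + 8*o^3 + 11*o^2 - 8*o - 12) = -o^4 - 8*o^3 - 15*o^2 + 36*o - 12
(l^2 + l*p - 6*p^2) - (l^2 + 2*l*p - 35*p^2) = -l*p + 29*p^2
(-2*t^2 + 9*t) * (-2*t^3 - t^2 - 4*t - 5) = 4*t^5 - 16*t^4 - t^3 - 26*t^2 - 45*t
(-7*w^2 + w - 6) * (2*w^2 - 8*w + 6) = -14*w^4 + 58*w^3 - 62*w^2 + 54*w - 36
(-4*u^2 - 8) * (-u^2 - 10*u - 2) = 4*u^4 + 40*u^3 + 16*u^2 + 80*u + 16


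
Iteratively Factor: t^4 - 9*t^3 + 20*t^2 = (t)*(t^3 - 9*t^2 + 20*t) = t*(t - 5)*(t^2 - 4*t) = t*(t - 5)*(t - 4)*(t)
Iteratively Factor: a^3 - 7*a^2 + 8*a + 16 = (a + 1)*(a^2 - 8*a + 16) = (a - 4)*(a + 1)*(a - 4)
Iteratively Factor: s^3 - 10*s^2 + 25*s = (s)*(s^2 - 10*s + 25) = s*(s - 5)*(s - 5)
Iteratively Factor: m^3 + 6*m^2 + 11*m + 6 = (m + 3)*(m^2 + 3*m + 2) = (m + 2)*(m + 3)*(m + 1)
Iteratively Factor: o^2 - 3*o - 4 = (o + 1)*(o - 4)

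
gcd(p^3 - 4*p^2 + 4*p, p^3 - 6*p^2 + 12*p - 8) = p^2 - 4*p + 4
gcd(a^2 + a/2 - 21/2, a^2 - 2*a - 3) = a - 3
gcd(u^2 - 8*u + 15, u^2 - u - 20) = u - 5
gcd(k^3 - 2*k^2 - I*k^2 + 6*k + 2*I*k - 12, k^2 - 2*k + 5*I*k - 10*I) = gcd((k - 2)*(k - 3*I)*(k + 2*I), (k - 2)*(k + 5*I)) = k - 2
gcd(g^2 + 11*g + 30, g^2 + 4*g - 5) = g + 5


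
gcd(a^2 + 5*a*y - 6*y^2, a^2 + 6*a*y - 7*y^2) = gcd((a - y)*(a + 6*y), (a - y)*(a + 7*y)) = -a + y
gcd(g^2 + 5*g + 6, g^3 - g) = 1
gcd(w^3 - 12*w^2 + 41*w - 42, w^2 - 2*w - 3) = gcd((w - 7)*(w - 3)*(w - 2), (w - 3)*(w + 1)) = w - 3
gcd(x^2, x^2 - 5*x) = x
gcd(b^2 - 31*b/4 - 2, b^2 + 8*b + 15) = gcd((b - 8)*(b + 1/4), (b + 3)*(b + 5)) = 1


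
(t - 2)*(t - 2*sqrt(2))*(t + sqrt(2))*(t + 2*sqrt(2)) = t^4 - 2*t^3 + sqrt(2)*t^3 - 8*t^2 - 2*sqrt(2)*t^2 - 8*sqrt(2)*t + 16*t + 16*sqrt(2)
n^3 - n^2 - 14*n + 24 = (n - 3)*(n - 2)*(n + 4)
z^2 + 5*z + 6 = (z + 2)*(z + 3)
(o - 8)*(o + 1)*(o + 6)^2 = o^4 + 5*o^3 - 56*o^2 - 348*o - 288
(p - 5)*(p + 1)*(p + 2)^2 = p^4 - 17*p^2 - 36*p - 20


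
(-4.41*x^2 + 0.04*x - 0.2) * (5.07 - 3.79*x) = 16.7139*x^3 - 22.5103*x^2 + 0.9608*x - 1.014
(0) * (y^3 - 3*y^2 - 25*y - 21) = 0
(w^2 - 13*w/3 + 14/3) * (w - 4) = w^3 - 25*w^2/3 + 22*w - 56/3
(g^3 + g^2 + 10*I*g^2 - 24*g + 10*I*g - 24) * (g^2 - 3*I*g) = g^5 + g^4 + 7*I*g^4 + 6*g^3 + 7*I*g^3 + 6*g^2 + 72*I*g^2 + 72*I*g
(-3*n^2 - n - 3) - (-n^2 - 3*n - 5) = -2*n^2 + 2*n + 2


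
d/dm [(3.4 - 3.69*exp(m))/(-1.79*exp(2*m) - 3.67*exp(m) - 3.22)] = (-6.6051*exp(2*m) + 12.172*exp(m) + 24.3598)*exp(m)/(3.2041*exp(4*m) + 13.1386*exp(3*m) + 24.9965*exp(2*m) + 23.6348*exp(m) + 10.3684)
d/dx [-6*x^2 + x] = 1 - 12*x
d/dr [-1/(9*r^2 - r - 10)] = (18*r - 1)/(-9*r^2 + r + 10)^2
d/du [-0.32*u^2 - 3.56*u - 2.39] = -0.64*u - 3.56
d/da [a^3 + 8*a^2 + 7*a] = 3*a^2 + 16*a + 7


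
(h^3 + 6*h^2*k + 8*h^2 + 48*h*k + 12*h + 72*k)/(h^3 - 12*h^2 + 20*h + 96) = (h^2 + 6*h*k + 6*h + 36*k)/(h^2 - 14*h + 48)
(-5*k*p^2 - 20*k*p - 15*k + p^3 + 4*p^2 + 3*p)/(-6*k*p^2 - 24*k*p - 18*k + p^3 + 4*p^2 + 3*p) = (-5*k + p)/(-6*k + p)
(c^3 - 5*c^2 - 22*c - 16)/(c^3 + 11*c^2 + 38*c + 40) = (c^2 - 7*c - 8)/(c^2 + 9*c + 20)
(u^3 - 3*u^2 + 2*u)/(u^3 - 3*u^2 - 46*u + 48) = u*(u - 2)/(u^2 - 2*u - 48)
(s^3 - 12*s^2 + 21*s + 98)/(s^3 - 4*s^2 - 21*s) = (s^2 - 5*s - 14)/(s*(s + 3))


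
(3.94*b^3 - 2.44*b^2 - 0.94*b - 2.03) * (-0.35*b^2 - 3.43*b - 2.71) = -1.379*b^5 - 12.6602*b^4 - 1.9792*b^3 + 10.5471*b^2 + 9.5103*b + 5.5013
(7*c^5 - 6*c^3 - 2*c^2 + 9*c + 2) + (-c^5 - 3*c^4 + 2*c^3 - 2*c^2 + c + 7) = 6*c^5 - 3*c^4 - 4*c^3 - 4*c^2 + 10*c + 9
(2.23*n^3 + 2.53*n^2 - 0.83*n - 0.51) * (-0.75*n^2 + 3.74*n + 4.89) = -1.6725*n^5 + 6.4427*n^4 + 20.9894*n^3 + 9.65*n^2 - 5.9661*n - 2.4939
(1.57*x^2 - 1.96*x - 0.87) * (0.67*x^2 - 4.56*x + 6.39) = 1.0519*x^4 - 8.4724*x^3 + 18.387*x^2 - 8.5572*x - 5.5593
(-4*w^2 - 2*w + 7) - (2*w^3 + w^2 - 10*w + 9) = -2*w^3 - 5*w^2 + 8*w - 2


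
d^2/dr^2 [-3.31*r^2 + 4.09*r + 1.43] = -6.62000000000000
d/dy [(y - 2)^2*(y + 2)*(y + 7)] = 4*y^3 + 15*y^2 - 36*y - 20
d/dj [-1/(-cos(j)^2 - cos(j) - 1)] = (2*cos(j) + 1)*sin(j)/(cos(j)^2 + cos(j) + 1)^2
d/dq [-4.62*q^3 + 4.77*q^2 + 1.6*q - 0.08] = -13.86*q^2 + 9.54*q + 1.6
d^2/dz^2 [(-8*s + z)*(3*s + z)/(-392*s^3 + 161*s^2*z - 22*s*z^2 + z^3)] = 2*(23*s + z)/(2401*s^4 - 1372*s^3*z + 294*s^2*z^2 - 28*s*z^3 + z^4)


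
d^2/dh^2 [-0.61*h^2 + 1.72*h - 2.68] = -1.22000000000000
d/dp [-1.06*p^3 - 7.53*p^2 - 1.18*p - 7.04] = -3.18*p^2 - 15.06*p - 1.18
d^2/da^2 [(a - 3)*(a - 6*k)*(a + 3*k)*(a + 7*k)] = 12*a^2 + 24*a*k - 18*a - 78*k^2 - 24*k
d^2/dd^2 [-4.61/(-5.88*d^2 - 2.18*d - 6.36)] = (-318.775968*d^2 - 118.185648*d + 4.61*(11.76*d + 2.18)*(23.52*d + 4.36) - 344.798496)/(5.88*d^2 + 2.18*d + 6.36)^3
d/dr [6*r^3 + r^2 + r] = 18*r^2 + 2*r + 1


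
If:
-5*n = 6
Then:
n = -6/5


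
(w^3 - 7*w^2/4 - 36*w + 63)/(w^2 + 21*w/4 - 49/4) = (w^2 - 36)/(w + 7)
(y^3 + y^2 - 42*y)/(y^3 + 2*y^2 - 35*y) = (y - 6)/(y - 5)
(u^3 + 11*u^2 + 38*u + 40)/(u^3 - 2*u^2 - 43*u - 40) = (u^2 + 6*u + 8)/(u^2 - 7*u - 8)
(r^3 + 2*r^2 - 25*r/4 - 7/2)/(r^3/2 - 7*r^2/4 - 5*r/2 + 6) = (4*r^3 + 8*r^2 - 25*r - 14)/(2*r^3 - 7*r^2 - 10*r + 24)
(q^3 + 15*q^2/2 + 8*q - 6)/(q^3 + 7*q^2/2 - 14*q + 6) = (q + 2)/(q - 2)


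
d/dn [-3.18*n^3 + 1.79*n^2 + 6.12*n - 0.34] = -9.54*n^2 + 3.58*n + 6.12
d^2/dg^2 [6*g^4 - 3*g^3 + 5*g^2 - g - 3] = 72*g^2 - 18*g + 10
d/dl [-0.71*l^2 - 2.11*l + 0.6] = -1.42*l - 2.11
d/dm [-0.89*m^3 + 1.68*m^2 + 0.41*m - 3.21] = -2.67*m^2 + 3.36*m + 0.41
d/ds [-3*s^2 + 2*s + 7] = 2 - 6*s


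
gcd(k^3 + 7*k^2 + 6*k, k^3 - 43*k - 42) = k^2 + 7*k + 6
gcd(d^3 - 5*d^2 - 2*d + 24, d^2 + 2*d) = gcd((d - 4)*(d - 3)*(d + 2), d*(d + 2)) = d + 2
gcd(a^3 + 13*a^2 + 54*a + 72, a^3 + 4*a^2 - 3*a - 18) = a + 3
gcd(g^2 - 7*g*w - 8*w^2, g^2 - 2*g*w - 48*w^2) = -g + 8*w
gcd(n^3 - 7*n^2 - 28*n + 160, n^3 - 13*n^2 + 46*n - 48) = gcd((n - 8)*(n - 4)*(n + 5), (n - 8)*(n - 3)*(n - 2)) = n - 8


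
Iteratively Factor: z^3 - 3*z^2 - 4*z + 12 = (z - 3)*(z^2 - 4) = (z - 3)*(z + 2)*(z - 2)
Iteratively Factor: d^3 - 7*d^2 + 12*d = (d - 3)*(d^2 - 4*d) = d*(d - 3)*(d - 4)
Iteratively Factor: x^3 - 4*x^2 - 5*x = (x - 5)*(x^2 + x) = x*(x - 5)*(x + 1)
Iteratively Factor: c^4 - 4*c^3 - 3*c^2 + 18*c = (c)*(c^3 - 4*c^2 - 3*c + 18) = c*(c - 3)*(c^2 - c - 6) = c*(c - 3)*(c + 2)*(c - 3)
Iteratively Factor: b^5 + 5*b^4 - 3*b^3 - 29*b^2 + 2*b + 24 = (b + 3)*(b^4 + 2*b^3 - 9*b^2 - 2*b + 8) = (b + 3)*(b + 4)*(b^3 - 2*b^2 - b + 2) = (b - 1)*(b + 3)*(b + 4)*(b^2 - b - 2) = (b - 1)*(b + 1)*(b + 3)*(b + 4)*(b - 2)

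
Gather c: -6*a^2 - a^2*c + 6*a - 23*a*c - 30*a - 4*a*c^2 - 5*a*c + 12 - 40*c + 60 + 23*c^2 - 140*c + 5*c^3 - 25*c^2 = -6*a^2 - 24*a + 5*c^3 + c^2*(-4*a - 2) + c*(-a^2 - 28*a - 180) + 72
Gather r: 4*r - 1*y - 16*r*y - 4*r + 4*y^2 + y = -16*r*y + 4*y^2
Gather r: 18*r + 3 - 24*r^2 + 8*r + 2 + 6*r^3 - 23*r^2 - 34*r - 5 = 6*r^3 - 47*r^2 - 8*r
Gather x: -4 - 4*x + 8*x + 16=4*x + 12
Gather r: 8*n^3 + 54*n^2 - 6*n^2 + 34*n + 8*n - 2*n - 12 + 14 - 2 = 8*n^3 + 48*n^2 + 40*n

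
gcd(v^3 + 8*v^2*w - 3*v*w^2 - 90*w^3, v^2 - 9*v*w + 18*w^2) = v - 3*w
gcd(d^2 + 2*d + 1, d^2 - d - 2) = d + 1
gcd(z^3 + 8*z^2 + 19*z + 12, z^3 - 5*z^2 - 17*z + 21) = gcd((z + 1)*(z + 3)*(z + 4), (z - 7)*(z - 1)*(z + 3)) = z + 3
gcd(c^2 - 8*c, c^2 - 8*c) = c^2 - 8*c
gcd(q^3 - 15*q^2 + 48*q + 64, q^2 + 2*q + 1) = q + 1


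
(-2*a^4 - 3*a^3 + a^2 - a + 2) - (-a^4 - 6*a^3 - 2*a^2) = -a^4 + 3*a^3 + 3*a^2 - a + 2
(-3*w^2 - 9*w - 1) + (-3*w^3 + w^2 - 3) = -3*w^3 - 2*w^2 - 9*w - 4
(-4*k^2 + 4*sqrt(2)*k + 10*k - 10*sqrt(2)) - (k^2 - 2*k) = -5*k^2 + 4*sqrt(2)*k + 12*k - 10*sqrt(2)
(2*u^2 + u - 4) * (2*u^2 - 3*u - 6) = 4*u^4 - 4*u^3 - 23*u^2 + 6*u + 24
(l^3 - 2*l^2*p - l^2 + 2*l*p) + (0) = l^3 - 2*l^2*p - l^2 + 2*l*p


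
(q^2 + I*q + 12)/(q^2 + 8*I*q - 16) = (q - 3*I)/(q + 4*I)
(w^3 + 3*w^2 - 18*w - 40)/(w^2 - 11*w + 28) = (w^2 + 7*w + 10)/(w - 7)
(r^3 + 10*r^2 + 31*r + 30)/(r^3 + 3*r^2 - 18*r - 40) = (r + 3)/(r - 4)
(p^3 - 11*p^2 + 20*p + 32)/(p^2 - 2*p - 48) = (p^2 - 3*p - 4)/(p + 6)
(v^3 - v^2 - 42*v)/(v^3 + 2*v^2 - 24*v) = (v - 7)/(v - 4)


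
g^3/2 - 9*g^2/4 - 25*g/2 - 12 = (g/2 + 1)*(g - 8)*(g + 3/2)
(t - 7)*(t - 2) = t^2 - 9*t + 14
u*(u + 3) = u^2 + 3*u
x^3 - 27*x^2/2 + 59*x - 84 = (x - 6)*(x - 4)*(x - 7/2)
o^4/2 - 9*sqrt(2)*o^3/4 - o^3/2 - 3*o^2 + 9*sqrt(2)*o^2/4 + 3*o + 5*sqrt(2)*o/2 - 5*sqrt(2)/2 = (o/2 + sqrt(2)/2)*(o - 1)*(o - 5*sqrt(2))*(o - sqrt(2)/2)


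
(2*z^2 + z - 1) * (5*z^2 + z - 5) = 10*z^4 + 7*z^3 - 14*z^2 - 6*z + 5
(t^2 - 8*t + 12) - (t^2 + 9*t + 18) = -17*t - 6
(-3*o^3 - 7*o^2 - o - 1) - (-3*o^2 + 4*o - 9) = -3*o^3 - 4*o^2 - 5*o + 8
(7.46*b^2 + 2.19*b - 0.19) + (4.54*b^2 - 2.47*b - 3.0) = 12.0*b^2 - 0.28*b - 3.19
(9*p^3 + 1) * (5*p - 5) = 45*p^4 - 45*p^3 + 5*p - 5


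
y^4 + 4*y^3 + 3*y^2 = y^2*(y + 1)*(y + 3)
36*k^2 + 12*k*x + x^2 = (6*k + x)^2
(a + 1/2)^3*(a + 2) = a^4 + 7*a^3/2 + 15*a^2/4 + 13*a/8 + 1/4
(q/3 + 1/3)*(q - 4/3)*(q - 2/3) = q^3/3 - q^2/3 - 10*q/27 + 8/27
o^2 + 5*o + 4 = (o + 1)*(o + 4)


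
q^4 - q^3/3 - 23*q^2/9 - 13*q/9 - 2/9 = (q - 2)*(q + 1/3)^2*(q + 1)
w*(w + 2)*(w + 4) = w^3 + 6*w^2 + 8*w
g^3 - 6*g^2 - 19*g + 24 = (g - 8)*(g - 1)*(g + 3)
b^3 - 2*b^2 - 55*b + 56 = (b - 8)*(b - 1)*(b + 7)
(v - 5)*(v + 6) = v^2 + v - 30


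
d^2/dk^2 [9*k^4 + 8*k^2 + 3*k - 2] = 108*k^2 + 16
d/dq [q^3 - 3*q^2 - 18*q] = 3*q^2 - 6*q - 18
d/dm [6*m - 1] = 6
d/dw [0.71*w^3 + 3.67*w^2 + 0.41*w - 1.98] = 2.13*w^2 + 7.34*w + 0.41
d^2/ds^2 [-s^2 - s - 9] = -2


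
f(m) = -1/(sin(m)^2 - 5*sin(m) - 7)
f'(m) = -(-2*sin(m)*cos(m) + 5*cos(m))/(sin(m)^2 - 5*sin(m) - 7)^2 = (2*sin(m) - 5)*cos(m)/(5*sin(m) + cos(m)^2 + 6)^2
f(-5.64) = 0.10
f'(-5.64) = -0.03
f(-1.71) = 0.94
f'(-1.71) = 0.85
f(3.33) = 0.17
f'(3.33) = 0.15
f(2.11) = 0.09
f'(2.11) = 0.02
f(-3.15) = 0.14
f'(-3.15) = 0.10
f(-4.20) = 0.09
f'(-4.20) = 0.01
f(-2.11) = 0.51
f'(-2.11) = 0.89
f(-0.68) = 0.29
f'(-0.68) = -0.41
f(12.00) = 0.25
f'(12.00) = -0.32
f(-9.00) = 0.21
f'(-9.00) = 0.23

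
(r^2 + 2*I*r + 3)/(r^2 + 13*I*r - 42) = (r^2 + 2*I*r + 3)/(r^2 + 13*I*r - 42)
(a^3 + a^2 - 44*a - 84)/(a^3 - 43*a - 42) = (a + 2)/(a + 1)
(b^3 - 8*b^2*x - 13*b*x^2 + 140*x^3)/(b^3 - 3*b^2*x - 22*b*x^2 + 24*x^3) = (b^2 - 12*b*x + 35*x^2)/(b^2 - 7*b*x + 6*x^2)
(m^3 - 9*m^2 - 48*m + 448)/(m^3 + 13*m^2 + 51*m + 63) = (m^2 - 16*m + 64)/(m^2 + 6*m + 9)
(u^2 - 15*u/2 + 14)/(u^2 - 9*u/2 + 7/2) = (u - 4)/(u - 1)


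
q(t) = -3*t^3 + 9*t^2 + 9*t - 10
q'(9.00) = -558.00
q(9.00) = -1387.00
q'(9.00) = -558.00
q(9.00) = -1387.00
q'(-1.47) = -36.91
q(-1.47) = 5.75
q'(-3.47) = -161.83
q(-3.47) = 192.48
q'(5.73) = -183.36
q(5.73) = -227.33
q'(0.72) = 17.29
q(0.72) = 0.03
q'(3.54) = -40.06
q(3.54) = 1.56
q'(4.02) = -64.08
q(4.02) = -23.27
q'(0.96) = 17.99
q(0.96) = 4.28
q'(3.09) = -21.31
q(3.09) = 15.23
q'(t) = -9*t^2 + 18*t + 9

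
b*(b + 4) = b^2 + 4*b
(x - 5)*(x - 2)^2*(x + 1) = x^4 - 8*x^3 + 15*x^2 + 4*x - 20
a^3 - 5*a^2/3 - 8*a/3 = a*(a - 8/3)*(a + 1)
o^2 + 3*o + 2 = (o + 1)*(o + 2)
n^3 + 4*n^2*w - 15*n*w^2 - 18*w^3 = (n - 3*w)*(n + w)*(n + 6*w)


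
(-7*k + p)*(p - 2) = -7*k*p + 14*k + p^2 - 2*p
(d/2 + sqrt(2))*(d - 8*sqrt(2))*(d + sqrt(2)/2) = d^3/2 - 11*sqrt(2)*d^2/4 - 19*d - 8*sqrt(2)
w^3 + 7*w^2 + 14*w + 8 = (w + 1)*(w + 2)*(w + 4)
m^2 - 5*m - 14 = (m - 7)*(m + 2)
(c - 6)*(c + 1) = c^2 - 5*c - 6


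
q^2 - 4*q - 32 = (q - 8)*(q + 4)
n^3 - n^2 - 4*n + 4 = (n - 2)*(n - 1)*(n + 2)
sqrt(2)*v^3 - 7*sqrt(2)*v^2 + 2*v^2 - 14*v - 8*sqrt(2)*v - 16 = (v - 8)*(v + sqrt(2))*(sqrt(2)*v + sqrt(2))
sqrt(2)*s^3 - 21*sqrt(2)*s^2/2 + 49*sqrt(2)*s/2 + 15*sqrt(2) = (s - 6)*(s - 5)*(sqrt(2)*s + sqrt(2)/2)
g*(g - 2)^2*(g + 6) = g^4 + 2*g^3 - 20*g^2 + 24*g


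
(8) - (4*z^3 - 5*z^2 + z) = -4*z^3 + 5*z^2 - z + 8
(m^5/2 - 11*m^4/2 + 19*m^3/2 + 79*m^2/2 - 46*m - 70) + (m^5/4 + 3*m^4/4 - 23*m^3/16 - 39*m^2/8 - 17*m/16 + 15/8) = 3*m^5/4 - 19*m^4/4 + 129*m^3/16 + 277*m^2/8 - 753*m/16 - 545/8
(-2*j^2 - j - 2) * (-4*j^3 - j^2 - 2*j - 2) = 8*j^5 + 6*j^4 + 13*j^3 + 8*j^2 + 6*j + 4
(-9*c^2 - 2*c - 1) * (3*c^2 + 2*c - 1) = -27*c^4 - 24*c^3 + 2*c^2 + 1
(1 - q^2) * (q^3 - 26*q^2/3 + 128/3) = -q^5 + 26*q^4/3 + q^3 - 154*q^2/3 + 128/3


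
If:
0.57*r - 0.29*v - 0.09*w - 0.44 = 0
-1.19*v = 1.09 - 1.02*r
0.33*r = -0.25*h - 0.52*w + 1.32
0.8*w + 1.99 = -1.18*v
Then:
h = 7.86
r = 0.17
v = -0.77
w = -1.35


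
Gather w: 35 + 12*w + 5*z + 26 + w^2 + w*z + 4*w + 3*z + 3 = w^2 + w*(z + 16) + 8*z + 64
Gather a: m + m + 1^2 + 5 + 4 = 2*m + 10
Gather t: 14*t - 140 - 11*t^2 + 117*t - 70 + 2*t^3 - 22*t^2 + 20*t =2*t^3 - 33*t^2 + 151*t - 210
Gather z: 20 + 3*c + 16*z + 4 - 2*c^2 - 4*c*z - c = -2*c^2 + 2*c + z*(16 - 4*c) + 24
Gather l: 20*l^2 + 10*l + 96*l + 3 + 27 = 20*l^2 + 106*l + 30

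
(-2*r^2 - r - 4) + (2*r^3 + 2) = 2*r^3 - 2*r^2 - r - 2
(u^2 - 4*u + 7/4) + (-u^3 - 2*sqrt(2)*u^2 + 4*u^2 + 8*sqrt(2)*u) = -u^3 - 2*sqrt(2)*u^2 + 5*u^2 - 4*u + 8*sqrt(2)*u + 7/4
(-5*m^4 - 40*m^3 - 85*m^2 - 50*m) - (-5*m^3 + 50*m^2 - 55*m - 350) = -5*m^4 - 35*m^3 - 135*m^2 + 5*m + 350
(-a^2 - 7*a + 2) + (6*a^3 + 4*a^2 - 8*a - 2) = 6*a^3 + 3*a^2 - 15*a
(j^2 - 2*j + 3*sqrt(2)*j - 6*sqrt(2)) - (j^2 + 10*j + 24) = -12*j + 3*sqrt(2)*j - 24 - 6*sqrt(2)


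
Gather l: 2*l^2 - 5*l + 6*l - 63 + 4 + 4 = 2*l^2 + l - 55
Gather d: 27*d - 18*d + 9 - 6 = 9*d + 3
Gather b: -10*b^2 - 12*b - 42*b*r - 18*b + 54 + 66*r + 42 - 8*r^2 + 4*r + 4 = -10*b^2 + b*(-42*r - 30) - 8*r^2 + 70*r + 100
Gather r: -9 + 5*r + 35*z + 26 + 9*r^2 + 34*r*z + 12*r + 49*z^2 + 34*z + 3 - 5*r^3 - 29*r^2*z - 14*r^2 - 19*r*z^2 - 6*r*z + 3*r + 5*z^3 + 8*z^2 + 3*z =-5*r^3 + r^2*(-29*z - 5) + r*(-19*z^2 + 28*z + 20) + 5*z^3 + 57*z^2 + 72*z + 20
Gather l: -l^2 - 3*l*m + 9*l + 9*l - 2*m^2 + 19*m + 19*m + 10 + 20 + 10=-l^2 + l*(18 - 3*m) - 2*m^2 + 38*m + 40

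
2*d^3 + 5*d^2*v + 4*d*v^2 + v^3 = (d + v)^2*(2*d + v)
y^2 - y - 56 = (y - 8)*(y + 7)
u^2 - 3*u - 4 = (u - 4)*(u + 1)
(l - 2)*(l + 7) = l^2 + 5*l - 14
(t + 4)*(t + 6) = t^2 + 10*t + 24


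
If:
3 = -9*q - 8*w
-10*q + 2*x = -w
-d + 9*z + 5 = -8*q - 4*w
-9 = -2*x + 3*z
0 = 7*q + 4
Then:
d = -2433/56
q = -4/7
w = 15/56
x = -335/112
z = -839/168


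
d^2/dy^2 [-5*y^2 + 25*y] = -10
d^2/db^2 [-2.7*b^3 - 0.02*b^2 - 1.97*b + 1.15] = -16.2*b - 0.04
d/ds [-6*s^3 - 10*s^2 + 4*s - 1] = -18*s^2 - 20*s + 4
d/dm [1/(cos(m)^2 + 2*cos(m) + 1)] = 2*sin(m)/(cos(m) + 1)^3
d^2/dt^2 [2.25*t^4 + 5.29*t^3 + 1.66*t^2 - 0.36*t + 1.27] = 27.0*t^2 + 31.74*t + 3.32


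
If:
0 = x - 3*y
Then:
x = 3*y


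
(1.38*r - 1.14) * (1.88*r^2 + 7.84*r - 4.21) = 2.5944*r^3 + 8.676*r^2 - 14.7474*r + 4.7994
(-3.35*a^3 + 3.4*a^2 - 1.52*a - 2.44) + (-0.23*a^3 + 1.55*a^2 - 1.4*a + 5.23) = -3.58*a^3 + 4.95*a^2 - 2.92*a + 2.79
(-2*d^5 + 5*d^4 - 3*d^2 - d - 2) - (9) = -2*d^5 + 5*d^4 - 3*d^2 - d - 11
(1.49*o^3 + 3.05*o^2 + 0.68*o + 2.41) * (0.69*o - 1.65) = 1.0281*o^4 - 0.354*o^3 - 4.5633*o^2 + 0.5409*o - 3.9765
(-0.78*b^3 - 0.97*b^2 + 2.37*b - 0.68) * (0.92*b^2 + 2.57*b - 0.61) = -0.7176*b^5 - 2.897*b^4 + 0.1633*b^3 + 6.057*b^2 - 3.1933*b + 0.4148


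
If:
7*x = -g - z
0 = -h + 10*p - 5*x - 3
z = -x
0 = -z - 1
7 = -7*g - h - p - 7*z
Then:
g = -6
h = 412/11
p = 50/11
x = 1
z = -1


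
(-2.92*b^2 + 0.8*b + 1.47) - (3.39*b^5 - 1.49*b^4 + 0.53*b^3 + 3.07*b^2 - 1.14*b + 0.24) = -3.39*b^5 + 1.49*b^4 - 0.53*b^3 - 5.99*b^2 + 1.94*b + 1.23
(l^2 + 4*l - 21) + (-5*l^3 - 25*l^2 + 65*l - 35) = -5*l^3 - 24*l^2 + 69*l - 56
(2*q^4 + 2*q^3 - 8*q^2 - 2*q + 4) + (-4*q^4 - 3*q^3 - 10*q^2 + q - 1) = -2*q^4 - q^3 - 18*q^2 - q + 3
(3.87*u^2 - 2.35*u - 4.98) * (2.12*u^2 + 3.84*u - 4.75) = 8.2044*u^4 + 9.8788*u^3 - 37.9641*u^2 - 7.9607*u + 23.655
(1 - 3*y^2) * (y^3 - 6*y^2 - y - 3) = -3*y^5 + 18*y^4 + 4*y^3 + 3*y^2 - y - 3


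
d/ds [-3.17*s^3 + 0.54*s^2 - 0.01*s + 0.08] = -9.51*s^2 + 1.08*s - 0.01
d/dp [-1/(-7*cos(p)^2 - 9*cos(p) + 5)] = (14*cos(p) + 9)*sin(p)/(7*cos(p)^2 + 9*cos(p) - 5)^2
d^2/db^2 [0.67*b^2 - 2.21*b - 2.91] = 1.34000000000000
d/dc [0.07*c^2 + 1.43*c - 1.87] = 0.14*c + 1.43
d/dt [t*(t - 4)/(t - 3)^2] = 2*(6 - t)/(t^3 - 9*t^2 + 27*t - 27)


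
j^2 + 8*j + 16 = (j + 4)^2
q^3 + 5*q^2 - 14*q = q*(q - 2)*(q + 7)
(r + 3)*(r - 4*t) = r^2 - 4*r*t + 3*r - 12*t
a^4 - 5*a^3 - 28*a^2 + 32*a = a*(a - 8)*(a - 1)*(a + 4)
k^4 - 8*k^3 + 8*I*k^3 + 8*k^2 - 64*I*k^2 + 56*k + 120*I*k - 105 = (k - 5)*(k - 3)*(k + I)*(k + 7*I)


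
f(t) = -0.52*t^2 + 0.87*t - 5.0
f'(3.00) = -2.25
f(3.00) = -7.07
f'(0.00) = 0.87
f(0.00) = -5.00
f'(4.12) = -3.41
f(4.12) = -10.24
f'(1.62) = -0.81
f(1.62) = -4.96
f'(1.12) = -0.29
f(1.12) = -4.68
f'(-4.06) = 5.09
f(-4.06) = -17.10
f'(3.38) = -2.65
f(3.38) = -8.00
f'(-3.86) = 4.88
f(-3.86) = -16.11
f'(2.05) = -1.26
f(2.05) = -5.40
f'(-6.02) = 7.13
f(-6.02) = -29.08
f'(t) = 0.87 - 1.04*t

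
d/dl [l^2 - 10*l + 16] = 2*l - 10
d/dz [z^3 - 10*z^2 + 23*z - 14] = 3*z^2 - 20*z + 23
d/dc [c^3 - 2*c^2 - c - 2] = 3*c^2 - 4*c - 1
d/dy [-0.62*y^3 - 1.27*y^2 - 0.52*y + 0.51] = -1.86*y^2 - 2.54*y - 0.52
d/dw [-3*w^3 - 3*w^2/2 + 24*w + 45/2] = -9*w^2 - 3*w + 24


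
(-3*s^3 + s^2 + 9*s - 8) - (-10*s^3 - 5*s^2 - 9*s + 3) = 7*s^3 + 6*s^2 + 18*s - 11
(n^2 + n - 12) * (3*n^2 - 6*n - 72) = 3*n^4 - 3*n^3 - 114*n^2 + 864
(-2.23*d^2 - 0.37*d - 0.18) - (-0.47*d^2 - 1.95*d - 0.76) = -1.76*d^2 + 1.58*d + 0.58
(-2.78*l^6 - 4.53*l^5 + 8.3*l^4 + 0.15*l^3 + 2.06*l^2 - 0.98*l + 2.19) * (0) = 0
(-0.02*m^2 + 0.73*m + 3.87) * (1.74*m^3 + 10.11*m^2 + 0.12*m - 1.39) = -0.0348*m^5 + 1.068*m^4 + 14.1117*m^3 + 39.2411*m^2 - 0.5503*m - 5.3793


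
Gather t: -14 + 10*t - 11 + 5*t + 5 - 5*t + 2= 10*t - 18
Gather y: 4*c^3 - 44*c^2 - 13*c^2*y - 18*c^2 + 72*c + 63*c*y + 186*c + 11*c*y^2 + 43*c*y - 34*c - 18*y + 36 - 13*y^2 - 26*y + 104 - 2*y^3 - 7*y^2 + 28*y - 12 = 4*c^3 - 62*c^2 + 224*c - 2*y^3 + y^2*(11*c - 20) + y*(-13*c^2 + 106*c - 16) + 128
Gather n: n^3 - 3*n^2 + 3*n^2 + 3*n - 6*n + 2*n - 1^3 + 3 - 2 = n^3 - n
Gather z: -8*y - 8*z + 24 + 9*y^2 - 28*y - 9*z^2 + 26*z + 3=9*y^2 - 36*y - 9*z^2 + 18*z + 27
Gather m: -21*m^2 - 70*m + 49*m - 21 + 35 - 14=-21*m^2 - 21*m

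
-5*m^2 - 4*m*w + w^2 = (-5*m + w)*(m + w)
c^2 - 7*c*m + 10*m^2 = (c - 5*m)*(c - 2*m)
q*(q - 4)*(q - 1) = q^3 - 5*q^2 + 4*q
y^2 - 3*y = y*(y - 3)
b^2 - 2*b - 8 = (b - 4)*(b + 2)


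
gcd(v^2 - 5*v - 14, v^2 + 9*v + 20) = 1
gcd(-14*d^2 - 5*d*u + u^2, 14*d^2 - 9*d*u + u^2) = -7*d + u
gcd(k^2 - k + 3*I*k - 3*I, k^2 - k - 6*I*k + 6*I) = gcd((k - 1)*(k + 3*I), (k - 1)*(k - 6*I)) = k - 1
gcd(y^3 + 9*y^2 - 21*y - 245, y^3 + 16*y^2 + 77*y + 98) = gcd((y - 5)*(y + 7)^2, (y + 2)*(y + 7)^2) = y^2 + 14*y + 49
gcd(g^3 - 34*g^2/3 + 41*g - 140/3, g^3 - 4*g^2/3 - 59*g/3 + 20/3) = g - 5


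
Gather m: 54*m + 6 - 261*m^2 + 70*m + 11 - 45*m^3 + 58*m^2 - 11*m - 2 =-45*m^3 - 203*m^2 + 113*m + 15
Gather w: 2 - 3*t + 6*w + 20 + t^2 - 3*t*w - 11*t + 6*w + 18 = t^2 - 14*t + w*(12 - 3*t) + 40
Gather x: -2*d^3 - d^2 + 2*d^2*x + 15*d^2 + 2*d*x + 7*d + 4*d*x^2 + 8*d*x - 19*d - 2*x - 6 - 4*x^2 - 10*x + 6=-2*d^3 + 14*d^2 - 12*d + x^2*(4*d - 4) + x*(2*d^2 + 10*d - 12)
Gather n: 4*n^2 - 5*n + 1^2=4*n^2 - 5*n + 1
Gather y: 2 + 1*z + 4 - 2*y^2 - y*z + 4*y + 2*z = -2*y^2 + y*(4 - z) + 3*z + 6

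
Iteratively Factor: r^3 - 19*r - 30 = (r + 2)*(r^2 - 2*r - 15) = (r - 5)*(r + 2)*(r + 3)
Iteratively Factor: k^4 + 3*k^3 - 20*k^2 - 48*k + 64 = (k - 4)*(k^3 + 7*k^2 + 8*k - 16) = (k - 4)*(k + 4)*(k^2 + 3*k - 4) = (k - 4)*(k + 4)^2*(k - 1)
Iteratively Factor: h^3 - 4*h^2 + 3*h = (h)*(h^2 - 4*h + 3) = h*(h - 3)*(h - 1)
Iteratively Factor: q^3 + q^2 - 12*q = (q + 4)*(q^2 - 3*q) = q*(q + 4)*(q - 3)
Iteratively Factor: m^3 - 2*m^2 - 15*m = (m + 3)*(m^2 - 5*m) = m*(m + 3)*(m - 5)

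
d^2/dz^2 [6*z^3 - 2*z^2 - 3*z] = 36*z - 4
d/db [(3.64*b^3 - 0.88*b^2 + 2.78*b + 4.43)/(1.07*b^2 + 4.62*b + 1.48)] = (3.8948*b^4 + 33.6336*b^3 + 9.1214*b^2 - 12.085*b - 16.3522)/(1.1449*b^4 + 9.8868*b^3 + 24.5116*b^2 + 13.6752*b + 2.1904)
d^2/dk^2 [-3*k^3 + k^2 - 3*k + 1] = 2 - 18*k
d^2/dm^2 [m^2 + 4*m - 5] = 2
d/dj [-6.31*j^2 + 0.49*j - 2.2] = 0.49 - 12.62*j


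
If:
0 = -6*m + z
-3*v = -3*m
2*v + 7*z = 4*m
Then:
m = 0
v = 0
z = 0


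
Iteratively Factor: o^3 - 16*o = (o)*(o^2 - 16) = o*(o - 4)*(o + 4)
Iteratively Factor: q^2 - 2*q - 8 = (q - 4)*(q + 2)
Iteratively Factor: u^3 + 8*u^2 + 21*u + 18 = (u + 2)*(u^2 + 6*u + 9) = (u + 2)*(u + 3)*(u + 3)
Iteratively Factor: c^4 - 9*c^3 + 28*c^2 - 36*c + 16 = (c - 4)*(c^3 - 5*c^2 + 8*c - 4) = (c - 4)*(c - 1)*(c^2 - 4*c + 4) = (c - 4)*(c - 2)*(c - 1)*(c - 2)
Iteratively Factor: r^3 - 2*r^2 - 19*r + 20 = (r + 4)*(r^2 - 6*r + 5) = (r - 1)*(r + 4)*(r - 5)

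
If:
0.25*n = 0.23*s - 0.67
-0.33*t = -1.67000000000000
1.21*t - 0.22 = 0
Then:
No Solution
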